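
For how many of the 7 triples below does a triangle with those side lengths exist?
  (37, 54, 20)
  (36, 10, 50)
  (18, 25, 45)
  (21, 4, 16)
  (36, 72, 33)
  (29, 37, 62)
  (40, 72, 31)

2

(20,37,54): 20+37 > 54 → valid
(10,36,50): 10+36 ≤ 50 → not valid
(18,25,45): 18+25 ≤ 45 → not valid
(4,16,21): 4+16 ≤ 21 → not valid
(33,36,72): 33+36 ≤ 72 → not valid
(29,37,62): 29+37 > 62 → valid
(31,40,72): 31+40 ≤ 72 → not valid
2 of the 7 triples form a triangle.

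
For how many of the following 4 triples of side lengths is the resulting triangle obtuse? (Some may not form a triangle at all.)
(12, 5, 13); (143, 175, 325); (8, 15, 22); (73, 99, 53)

2

(12,5,13): 5²+12² = 169 = 13² → right
(143,175,325): 143+175 ≤ 325, not a triangle
(8,15,22): 8²+15² = 289 < 484 = 22² → obtuse
(73,99,53): 53²+73² = 8138 < 9801 = 99² → obtuse
2 of the 4 are obtuse.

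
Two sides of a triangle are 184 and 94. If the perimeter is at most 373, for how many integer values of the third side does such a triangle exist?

Triangle inequality: 90 < x < 278. Perimeter ≤ 373 gives x ≤ 373 − 184 − 94 = 95.
So 90 < x ≤ 95; integers 91 through 95: 5 values.

5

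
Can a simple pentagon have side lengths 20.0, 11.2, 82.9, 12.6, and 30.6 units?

No

For a pentagon, each side must be shorter than the sum of the others.
Here the longest side is 82.9, but the remaining 4 sides sum to only 74.4.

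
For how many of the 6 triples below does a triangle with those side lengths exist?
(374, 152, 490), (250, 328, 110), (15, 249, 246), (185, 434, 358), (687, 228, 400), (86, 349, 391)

(152,374,490): 152+374 > 490 → valid
(110,250,328): 110+250 > 328 → valid
(15,246,249): 15+246 > 249 → valid
(185,358,434): 185+358 > 434 → valid
(228,400,687): 228+400 ≤ 687 → not valid
(86,349,391): 86+349 > 391 → valid
5 of the 6 triples form a triangle.

5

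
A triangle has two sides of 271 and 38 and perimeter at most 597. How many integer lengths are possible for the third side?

Triangle inequality: 233 < x < 309. Perimeter ≤ 597 gives x ≤ 597 − 271 − 38 = 288.
So 233 < x ≤ 288; integers 234 through 288: 55 values.

55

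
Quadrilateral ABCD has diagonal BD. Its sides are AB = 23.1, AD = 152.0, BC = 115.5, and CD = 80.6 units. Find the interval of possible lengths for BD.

128.9 < BD < 175.1

From triangle ABD: |23.1 − 152.0| < BD < 23.1 + 152.0, i.e. 128.9 < BD < 175.1.
From triangle CBD: 34.9 < BD < 196.1.
Both must hold, so BD lies in the intersection.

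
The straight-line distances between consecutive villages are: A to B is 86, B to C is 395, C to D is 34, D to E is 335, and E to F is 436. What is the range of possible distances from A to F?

The maximum is all hops collinear in one direction: 86 + 395 + 34 + 335 + 436 = 1286.
The longest hop is 436; the others sum to 850. Since 436 ≤ 850, the path can fold back on itself completely, so the minimum distance is 0.

0 ≤ AF ≤ 1286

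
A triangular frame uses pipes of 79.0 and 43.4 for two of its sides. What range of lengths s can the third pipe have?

35.6 < s < 122.4

By the triangle inequality, s must be less than 79.0 + 43.4 = 122.4 and greater than |79.0 − 43.4| = 35.6.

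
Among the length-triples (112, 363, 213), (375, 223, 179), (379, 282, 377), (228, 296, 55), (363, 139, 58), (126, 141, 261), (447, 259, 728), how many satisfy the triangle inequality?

3

(112,213,363): 112+213 ≤ 363 → not valid
(179,223,375): 179+223 > 375 → valid
(282,377,379): 282+377 > 379 → valid
(55,228,296): 55+228 ≤ 296 → not valid
(58,139,363): 58+139 ≤ 363 → not valid
(126,141,261): 126+141 > 261 → valid
(259,447,728): 259+447 ≤ 728 → not valid
3 of the 7 triples form a triangle.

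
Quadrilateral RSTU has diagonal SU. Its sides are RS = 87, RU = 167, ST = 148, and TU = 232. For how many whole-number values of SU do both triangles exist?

From triangle RSU: 80 < SU < 254.
From triangle TSU: 84 < SU < 380.
Intersection: 84 < SU < 254, so integers 85 through 253: 169 values.

169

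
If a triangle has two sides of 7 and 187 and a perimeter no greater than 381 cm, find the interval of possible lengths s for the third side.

180 < s ≤ 187

Triangle inequality alone gives 180 < s < 194.
The perimeter condition gives s ≤ 381 − 7 − 187 = 187.
Intersecting the two: 180 < s ≤ 187.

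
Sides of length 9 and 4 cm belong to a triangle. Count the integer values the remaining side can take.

7

The third side lies in the open interval (5, 13).
Integers from 6 to 12 inclusive: 12 − 6 + 1 = 7.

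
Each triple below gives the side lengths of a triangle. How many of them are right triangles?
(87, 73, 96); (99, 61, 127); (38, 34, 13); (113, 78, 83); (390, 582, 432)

1

(87,73,96): 73²+87² = 12898 > 9216 = 96² → acute
(99,61,127): 61²+99² = 13522 < 16129 = 127² → obtuse
(38,34,13): 13²+34² = 1325 < 1444 = 38² → obtuse
(113,78,83): 78²+83² = 12973 > 12769 = 113² → acute
(390,582,432): 390²+432² = 338724 = 582² → right
1 of the 5 is right.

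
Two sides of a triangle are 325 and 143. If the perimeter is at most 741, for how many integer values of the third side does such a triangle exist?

Triangle inequality: 182 < x < 468. Perimeter ≤ 741 gives x ≤ 741 − 325 − 143 = 273.
So 182 < x ≤ 273; integers 183 through 273: 91 values.

91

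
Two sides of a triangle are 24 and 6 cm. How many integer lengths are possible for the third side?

The third side lies in the open interval (18, 30).
Integers from 19 to 29 inclusive: 29 − 19 + 1 = 11.

11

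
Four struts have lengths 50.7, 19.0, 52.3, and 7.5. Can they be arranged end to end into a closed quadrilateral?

Yes

A quadrilateral exists iff every side is shorter than the sum of the others — equivalently, the longest side is less than the sum of the rest.
Longest side 52.3 < 77.2 (sum of the remaining 3), so yes.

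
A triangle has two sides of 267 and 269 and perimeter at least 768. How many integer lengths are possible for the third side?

304

Triangle inequality: 2 < x < 536. Perimeter ≥ 768 gives x ≥ 768 − 267 − 269 = 232.
So 232 ≤ x < 536; integers 232 through 535: 304 values.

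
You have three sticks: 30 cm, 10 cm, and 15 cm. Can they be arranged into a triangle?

The longest side is 30, but the other two sum to only 25.
25 < 30, so the triangle inequality fails.

No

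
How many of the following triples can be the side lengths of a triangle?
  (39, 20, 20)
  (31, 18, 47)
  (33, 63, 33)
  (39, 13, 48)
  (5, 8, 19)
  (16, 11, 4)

(20,20,39): 20+20 > 39 → valid
(18,31,47): 18+31 > 47 → valid
(33,33,63): 33+33 > 63 → valid
(13,39,48): 13+39 > 48 → valid
(5,8,19): 5+8 ≤ 19 → not valid
(4,11,16): 4+11 ≤ 16 → not valid
4 of the 6 triples form a triangle.

4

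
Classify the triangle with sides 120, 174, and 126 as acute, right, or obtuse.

right

Compare the square of the longest side to the sum of squares of the other two: 120² + 126² = 30276 = 174².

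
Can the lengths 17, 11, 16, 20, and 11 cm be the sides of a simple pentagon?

Yes

A pentagon exists iff every side is shorter than the sum of the others — equivalently, the longest side is less than the sum of the rest.
Longest side 20 < 55 (sum of the remaining 4), so yes.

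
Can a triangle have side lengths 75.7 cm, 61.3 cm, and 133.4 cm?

Yes

The longest side is 133.4, and the other two sum to 137.0.
Since 137.0 > 133.4, the triangle inequality holds.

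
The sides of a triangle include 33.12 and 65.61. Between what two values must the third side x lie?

32.49 < x < 98.73

By the triangle inequality, x must be less than 33.12 + 65.61 = 98.73 and greater than |33.12 − 65.61| = 32.49.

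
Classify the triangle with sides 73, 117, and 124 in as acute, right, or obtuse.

Compare the square of the longest side to the sum of squares of the other two: 73² + 117² = 19018 > 15376 = 124².

acute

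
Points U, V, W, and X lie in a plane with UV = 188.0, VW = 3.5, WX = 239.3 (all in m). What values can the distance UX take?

The maximum is all hops collinear in one direction: 188.0 + 3.5 + 239.3 = 430.8.
The longest hop is 239.3; the others sum to 191.5. Folding the others back against it leaves at least 239.3 − 191.5 = 47.8.

47.8 ≤ UX ≤ 430.8 m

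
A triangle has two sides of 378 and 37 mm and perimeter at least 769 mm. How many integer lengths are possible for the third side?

61

Triangle inequality: 341 < x < 415. Perimeter ≥ 769 gives x ≥ 769 − 378 − 37 = 354.
So 354 ≤ x < 415; integers 354 through 414: 61 values.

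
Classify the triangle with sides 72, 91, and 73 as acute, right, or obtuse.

Compare the square of the longest side to the sum of squares of the other two: 72² + 73² = 10513 > 8281 = 91².

acute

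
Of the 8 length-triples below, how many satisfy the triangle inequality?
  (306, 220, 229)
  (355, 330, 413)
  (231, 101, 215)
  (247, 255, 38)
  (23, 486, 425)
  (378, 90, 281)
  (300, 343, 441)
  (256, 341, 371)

(220,229,306): 220+229 > 306 → valid
(330,355,413): 330+355 > 413 → valid
(101,215,231): 101+215 > 231 → valid
(38,247,255): 38+247 > 255 → valid
(23,425,486): 23+425 ≤ 486 → not valid
(90,281,378): 90+281 ≤ 378 → not valid
(300,343,441): 300+343 > 441 → valid
(256,341,371): 256+341 > 371 → valid
6 of the 8 triples form a triangle.

6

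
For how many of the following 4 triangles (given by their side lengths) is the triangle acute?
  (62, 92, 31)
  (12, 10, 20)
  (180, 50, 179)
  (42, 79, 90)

(62,92,31): 31²+62² = 4805 < 8464 = 92² → obtuse
(12,10,20): 10²+12² = 244 < 400 = 20² → obtuse
(180,50,179): 50²+179² = 34541 > 32400 = 180² → acute
(42,79,90): 42²+79² = 8005 < 8100 = 90² → obtuse
1 of the 4 is acute.

1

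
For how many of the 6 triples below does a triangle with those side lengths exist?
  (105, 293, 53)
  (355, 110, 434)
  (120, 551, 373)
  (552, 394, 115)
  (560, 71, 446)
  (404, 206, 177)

1

(53,105,293): 53+105 ≤ 293 → not valid
(110,355,434): 110+355 > 434 → valid
(120,373,551): 120+373 ≤ 551 → not valid
(115,394,552): 115+394 ≤ 552 → not valid
(71,446,560): 71+446 ≤ 560 → not valid
(177,206,404): 177+206 ≤ 404 → not valid
1 of the 6 triples forms a triangle.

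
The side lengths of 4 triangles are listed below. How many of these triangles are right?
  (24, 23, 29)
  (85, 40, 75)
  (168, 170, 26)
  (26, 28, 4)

(24,23,29): 23²+24² = 1105 > 841 = 29² → acute
(85,40,75): 40²+75² = 7225 = 85² → right
(168,170,26): 26²+168² = 28900 = 170² → right
(26,28,4): 4²+26² = 692 < 784 = 28² → obtuse
2 of the 4 are right.

2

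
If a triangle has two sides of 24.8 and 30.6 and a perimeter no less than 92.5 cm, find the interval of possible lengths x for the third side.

37.1 ≤ x < 55.4 cm

Triangle inequality alone gives 5.8 < x < 55.4.
The perimeter condition gives x ≥ 92.5 − 24.8 − 30.6 = 37.1.
Intersecting the two: 37.1 ≤ x < 55.4.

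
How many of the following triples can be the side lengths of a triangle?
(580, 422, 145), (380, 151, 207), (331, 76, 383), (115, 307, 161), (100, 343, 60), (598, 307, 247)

1

(145,422,580): 145+422 ≤ 580 → not valid
(151,207,380): 151+207 ≤ 380 → not valid
(76,331,383): 76+331 > 383 → valid
(115,161,307): 115+161 ≤ 307 → not valid
(60,100,343): 60+100 ≤ 343 → not valid
(247,307,598): 247+307 ≤ 598 → not valid
1 of the 6 triples forms a triangle.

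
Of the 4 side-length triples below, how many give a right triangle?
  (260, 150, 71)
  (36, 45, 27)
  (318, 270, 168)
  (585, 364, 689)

3

(260,150,71): 71+150 ≤ 260, not a triangle
(36,45,27): 27²+36² = 2025 = 45² → right
(318,270,168): 168²+270² = 101124 = 318² → right
(585,364,689): 364²+585² = 474721 = 689² → right
3 of the 4 are right.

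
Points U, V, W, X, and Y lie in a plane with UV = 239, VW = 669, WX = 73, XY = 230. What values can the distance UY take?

The maximum is all hops collinear in one direction: 239 + 669 + 73 + 230 = 1211.
The longest hop is 669; the others sum to 542. Folding the others back against it leaves at least 669 − 542 = 127.

127 ≤ UY ≤ 1211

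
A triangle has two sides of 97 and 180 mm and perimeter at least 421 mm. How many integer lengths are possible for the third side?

133

Triangle inequality: 83 < x < 277. Perimeter ≥ 421 gives x ≥ 421 − 97 − 180 = 144.
So 144 ≤ x < 277; integers 144 through 276: 133 values.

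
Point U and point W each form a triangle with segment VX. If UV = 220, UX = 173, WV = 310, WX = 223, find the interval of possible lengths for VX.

From triangle UVX: |220 − 173| < VX < 220 + 173, i.e. 47 < VX < 393.
From triangle WVX: 87 < VX < 533.
Both must hold, so VX lies in the intersection.

87 < VX < 393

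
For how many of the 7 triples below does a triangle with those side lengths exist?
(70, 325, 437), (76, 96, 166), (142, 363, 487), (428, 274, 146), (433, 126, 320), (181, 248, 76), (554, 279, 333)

(70,325,437): 70+325 ≤ 437 → not valid
(76,96,166): 76+96 > 166 → valid
(142,363,487): 142+363 > 487 → valid
(146,274,428): 146+274 ≤ 428 → not valid
(126,320,433): 126+320 > 433 → valid
(76,181,248): 76+181 > 248 → valid
(279,333,554): 279+333 > 554 → valid
5 of the 7 triples form a triangle.

5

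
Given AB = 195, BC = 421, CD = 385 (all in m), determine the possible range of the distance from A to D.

0 ≤ AD ≤ 1001 m

The maximum is all hops collinear in one direction: 195 + 421 + 385 = 1001.
The longest hop is 421; the others sum to 580. Since 421 ≤ 580, the path can fold back on itself completely, so the minimum distance is 0.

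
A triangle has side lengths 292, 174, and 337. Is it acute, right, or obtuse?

Compare the square of the longest side to the sum of squares of the other two: 174² + 292² = 115540 > 113569 = 337².

acute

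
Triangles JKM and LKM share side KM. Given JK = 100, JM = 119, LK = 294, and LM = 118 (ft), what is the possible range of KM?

From triangle JKM: |100 − 119| < KM < 100 + 119, i.e. 19 < KM < 219.
From triangle LKM: 176 < KM < 412.
Both must hold, so KM lies in the intersection.

176 < KM < 219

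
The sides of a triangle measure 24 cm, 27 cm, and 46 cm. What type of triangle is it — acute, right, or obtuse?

Compare the square of the longest side to the sum of squares of the other two: 24² + 27² = 1305 < 2116 = 46².

obtuse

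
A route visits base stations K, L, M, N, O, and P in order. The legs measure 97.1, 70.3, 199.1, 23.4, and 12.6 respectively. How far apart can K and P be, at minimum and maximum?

0 ≤ KP ≤ 402.5

The maximum is all hops collinear in one direction: 97.1 + 70.3 + 199.1 + 23.4 + 12.6 = 402.5.
The longest hop is 199.1; the others sum to 203.4. Since 199.1 ≤ 203.4, the path can fold back on itself completely, so the minimum distance is 0.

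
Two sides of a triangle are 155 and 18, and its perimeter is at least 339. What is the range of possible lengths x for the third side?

166 ≤ x < 173

Triangle inequality alone gives 137 < x < 173.
The perimeter condition gives x ≥ 339 − 155 − 18 = 166.
Intersecting the two: 166 ≤ x < 173.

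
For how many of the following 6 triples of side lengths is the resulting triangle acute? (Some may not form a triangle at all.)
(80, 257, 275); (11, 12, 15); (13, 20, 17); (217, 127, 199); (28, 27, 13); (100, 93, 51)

5

(80,257,275): 80²+257² = 72449 < 75625 = 275² → obtuse
(11,12,15): 11²+12² = 265 > 225 = 15² → acute
(13,20,17): 13²+17² = 458 > 400 = 20² → acute
(217,127,199): 127²+199² = 55730 > 47089 = 217² → acute
(28,27,13): 13²+27² = 898 > 784 = 28² → acute
(100,93,51): 51²+93² = 11250 > 10000 = 100² → acute
5 of the 6 are acute.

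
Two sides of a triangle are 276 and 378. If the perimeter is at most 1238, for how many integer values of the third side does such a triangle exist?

Triangle inequality: 102 < x < 654. Perimeter ≤ 1238 gives x ≤ 1238 − 276 − 378 = 584.
So 102 < x ≤ 584; integers 103 through 584: 482 values.

482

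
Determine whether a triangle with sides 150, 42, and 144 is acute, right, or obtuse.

right

Compare the square of the longest side to the sum of squares of the other two: 42² + 144² = 22500 = 150².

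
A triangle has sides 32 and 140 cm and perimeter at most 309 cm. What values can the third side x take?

Triangle inequality alone gives 108 < x < 172.
The perimeter condition gives x ≤ 309 − 32 − 140 = 137.
Intersecting the two: 108 < x ≤ 137.

108 < x ≤ 137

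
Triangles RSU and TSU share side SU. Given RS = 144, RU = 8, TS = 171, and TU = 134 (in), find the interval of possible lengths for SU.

136 < SU < 152

From triangle RSU: |144 − 8| < SU < 144 + 8, i.e. 136 < SU < 152.
From triangle TSU: 37 < SU < 305.
Both must hold, so SU lies in the intersection.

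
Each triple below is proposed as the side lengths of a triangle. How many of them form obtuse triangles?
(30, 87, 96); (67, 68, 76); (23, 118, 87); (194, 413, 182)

1

(30,87,96): 30²+87² = 8469 < 9216 = 96² → obtuse
(67,68,76): 67²+68² = 9113 > 5776 = 76² → acute
(23,118,87): 23+87 ≤ 118, not a triangle
(194,413,182): 182+194 ≤ 413, not a triangle
1 of the 4 is obtuse.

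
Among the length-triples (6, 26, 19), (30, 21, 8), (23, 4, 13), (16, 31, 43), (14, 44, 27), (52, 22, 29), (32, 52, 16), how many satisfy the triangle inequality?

1

(6,19,26): 6+19 ≤ 26 → not valid
(8,21,30): 8+21 ≤ 30 → not valid
(4,13,23): 4+13 ≤ 23 → not valid
(16,31,43): 16+31 > 43 → valid
(14,27,44): 14+27 ≤ 44 → not valid
(22,29,52): 22+29 ≤ 52 → not valid
(16,32,52): 16+32 ≤ 52 → not valid
1 of the 7 triples forms a triangle.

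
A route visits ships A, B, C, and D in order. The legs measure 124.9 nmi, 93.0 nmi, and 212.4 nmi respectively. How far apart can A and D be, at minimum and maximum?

0 ≤ AD ≤ 430.3 nmi

The maximum is all hops collinear in one direction: 124.9 + 93.0 + 212.4 = 430.3.
The longest hop is 212.4; the others sum to 217.9. Since 212.4 ≤ 217.9, the path can fold back on itself completely, so the minimum distance is 0.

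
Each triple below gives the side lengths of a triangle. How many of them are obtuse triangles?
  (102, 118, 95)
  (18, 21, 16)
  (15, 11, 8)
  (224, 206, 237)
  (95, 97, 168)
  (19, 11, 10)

(102,118,95): 95²+102² = 19429 > 13924 = 118² → acute
(18,21,16): 16²+18² = 580 > 441 = 21² → acute
(15,11,8): 8²+11² = 185 < 225 = 15² → obtuse
(224,206,237): 206²+224² = 92612 > 56169 = 237² → acute
(95,97,168): 95²+97² = 18434 < 28224 = 168² → obtuse
(19,11,10): 10²+11² = 221 < 361 = 19² → obtuse
3 of the 6 are obtuse.

3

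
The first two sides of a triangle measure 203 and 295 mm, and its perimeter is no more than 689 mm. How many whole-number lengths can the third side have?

99

Triangle inequality: 92 < x < 498. Perimeter ≤ 689 gives x ≤ 689 − 203 − 295 = 191.
So 92 < x ≤ 191; integers 93 through 191: 99 values.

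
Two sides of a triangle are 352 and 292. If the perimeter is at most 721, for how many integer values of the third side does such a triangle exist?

Triangle inequality: 60 < x < 644. Perimeter ≤ 721 gives x ≤ 721 − 352 − 292 = 77.
So 60 < x ≤ 77; integers 61 through 77: 17 values.

17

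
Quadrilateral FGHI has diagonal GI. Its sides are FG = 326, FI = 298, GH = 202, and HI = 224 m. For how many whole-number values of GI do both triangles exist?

From triangle FGI: 28 < GI < 624.
From triangle HGI: 22 < GI < 426.
Intersection: 28 < GI < 426, so integers 29 through 425: 397 values.

397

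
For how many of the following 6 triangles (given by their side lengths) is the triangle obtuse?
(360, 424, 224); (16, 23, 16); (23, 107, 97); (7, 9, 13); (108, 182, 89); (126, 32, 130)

4

(360,424,224): 224²+360² = 179776 = 424² → right
(16,23,16): 16²+16² = 512 < 529 = 23² → obtuse
(23,107,97): 23²+97² = 9938 < 11449 = 107² → obtuse
(7,9,13): 7²+9² = 130 < 169 = 13² → obtuse
(108,182,89): 89²+108² = 19585 < 33124 = 182² → obtuse
(126,32,130): 32²+126² = 16900 = 130² → right
4 of the 6 are obtuse.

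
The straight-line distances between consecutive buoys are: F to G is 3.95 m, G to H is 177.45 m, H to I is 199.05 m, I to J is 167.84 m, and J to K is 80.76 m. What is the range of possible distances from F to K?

0 ≤ FK ≤ 629.05 m

The maximum is all hops collinear in one direction: 3.95 + 177.45 + 199.05 + 167.84 + 80.76 = 629.05.
The longest hop is 199.05; the others sum to 430.00. Since 199.05 ≤ 430.00, the path can fold back on itself completely, so the minimum distance is 0.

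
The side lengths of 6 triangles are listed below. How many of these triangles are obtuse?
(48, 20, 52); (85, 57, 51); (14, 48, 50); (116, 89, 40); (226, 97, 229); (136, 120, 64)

2

(48,20,52): 20²+48² = 2704 = 52² → right
(85,57,51): 51²+57² = 5850 < 7225 = 85² → obtuse
(14,48,50): 14²+48² = 2500 = 50² → right
(116,89,40): 40²+89² = 9521 < 13456 = 116² → obtuse
(226,97,229): 97²+226² = 60485 > 52441 = 229² → acute
(136,120,64): 64²+120² = 18496 = 136² → right
2 of the 6 are obtuse.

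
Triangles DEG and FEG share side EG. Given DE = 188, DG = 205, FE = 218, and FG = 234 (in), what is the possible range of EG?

From triangle DEG: |188 − 205| < EG < 188 + 205, i.e. 17 < EG < 393.
From triangle FEG: 16 < EG < 452.
Both must hold, so EG lies in the intersection.

17 < EG < 393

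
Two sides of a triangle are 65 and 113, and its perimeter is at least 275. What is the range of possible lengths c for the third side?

Triangle inequality alone gives 48 < c < 178.
The perimeter condition gives c ≥ 275 − 65 − 113 = 97.
Intersecting the two: 97 ≤ c < 178.

97 ≤ c < 178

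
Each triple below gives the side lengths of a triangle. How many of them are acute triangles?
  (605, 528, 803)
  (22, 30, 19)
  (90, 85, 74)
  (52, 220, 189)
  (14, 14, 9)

2

(605,528,803): 528²+605² = 644809 = 803² → right
(22,30,19): 19²+22² = 845 < 900 = 30² → obtuse
(90,85,74): 74²+85² = 12701 > 8100 = 90² → acute
(52,220,189): 52²+189² = 38425 < 48400 = 220² → obtuse
(14,14,9): 9²+14² = 277 > 196 = 14² → acute
2 of the 5 are acute.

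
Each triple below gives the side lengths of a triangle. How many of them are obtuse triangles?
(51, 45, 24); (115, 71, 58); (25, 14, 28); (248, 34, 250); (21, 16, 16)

(51,45,24): 24²+45² = 2601 = 51² → right
(115,71,58): 58²+71² = 8405 < 13225 = 115² → obtuse
(25,14,28): 14²+25² = 821 > 784 = 28² → acute
(248,34,250): 34²+248² = 62660 > 62500 = 250² → acute
(21,16,16): 16²+16² = 512 > 441 = 21² → acute
1 of the 5 is obtuse.

1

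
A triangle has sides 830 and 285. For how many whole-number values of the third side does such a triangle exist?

569

The third side lies in the open interval (545, 1115).
Integers from 546 to 1114 inclusive: 1114 − 546 + 1 = 569.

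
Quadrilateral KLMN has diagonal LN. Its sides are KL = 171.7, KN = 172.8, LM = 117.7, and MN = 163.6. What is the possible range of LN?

45.9 < LN < 281.3

From triangle KLN: |171.7 − 172.8| < LN < 171.7 + 172.8, i.e. 1.1 < LN < 344.5.
From triangle MLN: 45.9 < LN < 281.3.
Both must hold, so LN lies in the intersection.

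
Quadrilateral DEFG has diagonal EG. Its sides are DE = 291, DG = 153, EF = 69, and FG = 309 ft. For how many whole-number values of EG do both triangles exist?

137

From triangle DEG: 138 < EG < 444.
From triangle FEG: 240 < EG < 378.
Intersection: 240 < EG < 378, so integers 241 through 377: 137 values.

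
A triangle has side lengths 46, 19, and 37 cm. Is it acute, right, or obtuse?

obtuse

Compare the square of the longest side to the sum of squares of the other two: 19² + 37² = 1730 < 2116 = 46².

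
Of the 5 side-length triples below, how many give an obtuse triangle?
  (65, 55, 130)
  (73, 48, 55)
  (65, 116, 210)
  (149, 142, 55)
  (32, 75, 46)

1

(65,55,130): 55+65 ≤ 130, not a triangle
(73,48,55): 48²+55² = 5329 = 73² → right
(65,116,210): 65+116 ≤ 210, not a triangle
(149,142,55): 55²+142² = 23189 > 22201 = 149² → acute
(32,75,46): 32²+46² = 3140 < 5625 = 75² → obtuse
1 of the 5 is obtuse.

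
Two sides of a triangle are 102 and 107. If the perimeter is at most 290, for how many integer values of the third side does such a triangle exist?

Triangle inequality: 5 < x < 209. Perimeter ≤ 290 gives x ≤ 290 − 102 − 107 = 81.
So 5 < x ≤ 81; integers 6 through 81: 76 values.

76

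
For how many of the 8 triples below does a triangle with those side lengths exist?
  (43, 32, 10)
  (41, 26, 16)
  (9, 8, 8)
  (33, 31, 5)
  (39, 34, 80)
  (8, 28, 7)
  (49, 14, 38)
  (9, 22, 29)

(10,32,43): 10+32 ≤ 43 → not valid
(16,26,41): 16+26 > 41 → valid
(8,8,9): 8+8 > 9 → valid
(5,31,33): 5+31 > 33 → valid
(34,39,80): 34+39 ≤ 80 → not valid
(7,8,28): 7+8 ≤ 28 → not valid
(14,38,49): 14+38 > 49 → valid
(9,22,29): 9+22 > 29 → valid
5 of the 8 triples form a triangle.

5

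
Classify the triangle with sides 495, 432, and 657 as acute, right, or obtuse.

right

Compare the square of the longest side to the sum of squares of the other two: 432² + 495² = 431649 = 657².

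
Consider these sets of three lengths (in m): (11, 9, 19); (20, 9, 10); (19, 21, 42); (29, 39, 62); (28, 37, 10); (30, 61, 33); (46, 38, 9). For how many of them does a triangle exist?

5

(9,11,19): 9+11 > 19 → valid
(9,10,20): 9+10 ≤ 20 → not valid
(19,21,42): 19+21 ≤ 42 → not valid
(29,39,62): 29+39 > 62 → valid
(10,28,37): 10+28 > 37 → valid
(30,33,61): 30+33 > 61 → valid
(9,38,46): 9+38 > 46 → valid
5 of the 7 triples form a triangle.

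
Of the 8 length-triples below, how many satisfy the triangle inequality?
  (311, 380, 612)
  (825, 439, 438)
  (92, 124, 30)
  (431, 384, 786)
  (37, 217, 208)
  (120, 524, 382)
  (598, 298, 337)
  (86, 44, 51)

6

(311,380,612): 311+380 > 612 → valid
(438,439,825): 438+439 > 825 → valid
(30,92,124): 30+92 ≤ 124 → not valid
(384,431,786): 384+431 > 786 → valid
(37,208,217): 37+208 > 217 → valid
(120,382,524): 120+382 ≤ 524 → not valid
(298,337,598): 298+337 > 598 → valid
(44,51,86): 44+51 > 86 → valid
6 of the 8 triples form a triangle.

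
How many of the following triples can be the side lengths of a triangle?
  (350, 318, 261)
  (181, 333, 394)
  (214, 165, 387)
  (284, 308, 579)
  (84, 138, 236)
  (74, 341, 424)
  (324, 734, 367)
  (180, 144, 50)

(261,318,350): 261+318 > 350 → valid
(181,333,394): 181+333 > 394 → valid
(165,214,387): 165+214 ≤ 387 → not valid
(284,308,579): 284+308 > 579 → valid
(84,138,236): 84+138 ≤ 236 → not valid
(74,341,424): 74+341 ≤ 424 → not valid
(324,367,734): 324+367 ≤ 734 → not valid
(50,144,180): 50+144 > 180 → valid
4 of the 8 triples form a triangle.

4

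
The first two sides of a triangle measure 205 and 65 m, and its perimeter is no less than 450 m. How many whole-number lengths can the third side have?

90

Triangle inequality: 140 < x < 270. Perimeter ≥ 450 gives x ≥ 450 − 205 − 65 = 180.
So 180 ≤ x < 270; integers 180 through 269: 90 values.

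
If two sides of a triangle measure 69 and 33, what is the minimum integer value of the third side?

The third side must be strictly greater than |69 − 33| = 36.
The smallest integer above 36 is 37.

37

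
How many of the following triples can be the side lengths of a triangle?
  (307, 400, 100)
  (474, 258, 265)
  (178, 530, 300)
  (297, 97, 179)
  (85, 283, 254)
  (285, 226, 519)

3

(100,307,400): 100+307 > 400 → valid
(258,265,474): 258+265 > 474 → valid
(178,300,530): 178+300 ≤ 530 → not valid
(97,179,297): 97+179 ≤ 297 → not valid
(85,254,283): 85+254 > 283 → valid
(226,285,519): 226+285 ≤ 519 → not valid
3 of the 6 triples form a triangle.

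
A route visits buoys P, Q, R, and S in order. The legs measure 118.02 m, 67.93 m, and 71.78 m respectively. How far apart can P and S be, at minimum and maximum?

0 ≤ PS ≤ 257.73 m

The maximum is all hops collinear in one direction: 118.02 + 67.93 + 71.78 = 257.73.
The longest hop is 118.02; the others sum to 139.71. Since 118.02 ≤ 139.71, the path can fold back on itself completely, so the minimum distance is 0.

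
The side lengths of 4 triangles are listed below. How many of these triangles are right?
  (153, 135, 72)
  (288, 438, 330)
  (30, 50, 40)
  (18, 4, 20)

(153,135,72): 72²+135² = 23409 = 153² → right
(288,438,330): 288²+330² = 191844 = 438² → right
(30,50,40): 30²+40² = 2500 = 50² → right
(18,4,20): 4²+18² = 340 < 400 = 20² → obtuse
3 of the 4 are right.

3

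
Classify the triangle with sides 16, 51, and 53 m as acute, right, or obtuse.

acute

Compare the square of the longest side to the sum of squares of the other two: 16² + 51² = 2857 > 2809 = 53².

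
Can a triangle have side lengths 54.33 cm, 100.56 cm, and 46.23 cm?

No

The two shorter sides sum to 100.56, exactly equal to the longest side 100.56.
That gives only a degenerate (flat) triangle — the inequality must be strict.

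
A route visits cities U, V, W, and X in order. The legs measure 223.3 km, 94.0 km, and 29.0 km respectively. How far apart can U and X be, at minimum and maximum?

100.3 ≤ UX ≤ 346.3 km

The maximum is all hops collinear in one direction: 223.3 + 94.0 + 29.0 = 346.3.
The longest hop is 223.3; the others sum to 123.0. Folding the others back against it leaves at least 223.3 − 123.0 = 100.3.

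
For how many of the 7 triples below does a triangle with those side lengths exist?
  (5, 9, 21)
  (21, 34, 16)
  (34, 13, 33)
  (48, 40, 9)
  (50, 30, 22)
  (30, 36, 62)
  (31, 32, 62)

(5,9,21): 5+9 ≤ 21 → not valid
(16,21,34): 16+21 > 34 → valid
(13,33,34): 13+33 > 34 → valid
(9,40,48): 9+40 > 48 → valid
(22,30,50): 22+30 > 50 → valid
(30,36,62): 30+36 > 62 → valid
(31,32,62): 31+32 > 62 → valid
6 of the 7 triples form a triangle.

6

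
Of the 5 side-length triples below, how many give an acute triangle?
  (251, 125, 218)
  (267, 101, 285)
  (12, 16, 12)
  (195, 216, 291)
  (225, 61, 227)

4

(251,125,218): 125²+218² = 63149 > 63001 = 251² → acute
(267,101,285): 101²+267² = 81490 > 81225 = 285² → acute
(12,16,12): 12²+12² = 288 > 256 = 16² → acute
(195,216,291): 195²+216² = 84681 = 291² → right
(225,61,227): 61²+225² = 54346 > 51529 = 227² → acute
4 of the 5 are acute.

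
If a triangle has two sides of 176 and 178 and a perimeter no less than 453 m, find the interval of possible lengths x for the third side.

Triangle inequality alone gives 2 < x < 354.
The perimeter condition gives x ≥ 453 − 176 − 178 = 99.
Intersecting the two: 99 ≤ x < 354.

99 ≤ x < 354 m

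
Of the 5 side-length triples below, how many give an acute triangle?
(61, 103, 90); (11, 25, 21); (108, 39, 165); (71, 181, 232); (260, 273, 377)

1

(61,103,90): 61²+90² = 11821 > 10609 = 103² → acute
(11,25,21): 11²+21² = 562 < 625 = 25² → obtuse
(108,39,165): 39+108 ≤ 165, not a triangle
(71,181,232): 71²+181² = 37802 < 53824 = 232² → obtuse
(260,273,377): 260²+273² = 142129 = 377² → right
1 of the 5 is acute.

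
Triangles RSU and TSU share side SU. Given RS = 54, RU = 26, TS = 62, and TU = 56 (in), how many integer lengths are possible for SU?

51

From triangle RSU: 28 < SU < 80.
From triangle TSU: 6 < SU < 118.
Intersection: 28 < SU < 80, so integers 29 through 79: 51 values.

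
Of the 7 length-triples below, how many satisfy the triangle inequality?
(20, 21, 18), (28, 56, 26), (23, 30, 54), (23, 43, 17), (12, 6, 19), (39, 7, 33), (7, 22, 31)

2

(18,20,21): 18+20 > 21 → valid
(26,28,56): 26+28 ≤ 56 → not valid
(23,30,54): 23+30 ≤ 54 → not valid
(17,23,43): 17+23 ≤ 43 → not valid
(6,12,19): 6+12 ≤ 19 → not valid
(7,33,39): 7+33 > 39 → valid
(7,22,31): 7+22 ≤ 31 → not valid
2 of the 7 triples form a triangle.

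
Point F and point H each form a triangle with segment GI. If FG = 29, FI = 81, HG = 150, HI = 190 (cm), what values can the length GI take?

From triangle FGI: |29 − 81| < GI < 29 + 81, i.e. 52 < GI < 110.
From triangle HGI: 40 < GI < 340.
Both must hold, so GI lies in the intersection.

52 < GI < 110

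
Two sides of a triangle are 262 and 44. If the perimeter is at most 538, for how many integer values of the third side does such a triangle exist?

14

Triangle inequality: 218 < x < 306. Perimeter ≤ 538 gives x ≤ 538 − 262 − 44 = 232.
So 218 < x ≤ 232; integers 219 through 232: 14 values.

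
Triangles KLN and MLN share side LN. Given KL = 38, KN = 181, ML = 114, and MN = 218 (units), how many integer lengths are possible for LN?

75

From triangle KLN: 143 < LN < 219.
From triangle MLN: 104 < LN < 332.
Intersection: 143 < LN < 219, so integers 144 through 218: 75 values.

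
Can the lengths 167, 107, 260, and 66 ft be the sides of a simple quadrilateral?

Yes

A quadrilateral exists iff every side is shorter than the sum of the others — equivalently, the longest side is less than the sum of the rest.
Longest side 260 < 340 (sum of the remaining 3), so yes.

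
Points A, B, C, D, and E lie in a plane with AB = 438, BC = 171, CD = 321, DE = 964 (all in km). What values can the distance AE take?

34 ≤ AE ≤ 1894 km

The maximum is all hops collinear in one direction: 438 + 171 + 321 + 964 = 1894.
The longest hop is 964; the others sum to 930. Folding the others back against it leaves at least 964 − 930 = 34.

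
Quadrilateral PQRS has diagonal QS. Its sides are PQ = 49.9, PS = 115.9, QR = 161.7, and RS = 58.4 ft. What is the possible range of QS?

From triangle PQS: |49.9 − 115.9| < QS < 49.9 + 115.9, i.e. 66.0 < QS < 165.8.
From triangle RQS: 103.3 < QS < 220.1.
Both must hold, so QS lies in the intersection.

103.3 < QS < 165.8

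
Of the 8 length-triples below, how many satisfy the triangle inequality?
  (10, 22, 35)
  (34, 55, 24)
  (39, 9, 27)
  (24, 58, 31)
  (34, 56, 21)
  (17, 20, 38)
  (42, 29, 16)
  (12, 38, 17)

(10,22,35): 10+22 ≤ 35 → not valid
(24,34,55): 24+34 > 55 → valid
(9,27,39): 9+27 ≤ 39 → not valid
(24,31,58): 24+31 ≤ 58 → not valid
(21,34,56): 21+34 ≤ 56 → not valid
(17,20,38): 17+20 ≤ 38 → not valid
(16,29,42): 16+29 > 42 → valid
(12,17,38): 12+17 ≤ 38 → not valid
2 of the 8 triples form a triangle.

2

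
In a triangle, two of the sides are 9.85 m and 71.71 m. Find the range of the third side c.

61.86 < c < 81.56 (m)

By the triangle inequality, c must be less than 9.85 + 71.71 = 81.56 and greater than |9.85 − 71.71| = 61.86.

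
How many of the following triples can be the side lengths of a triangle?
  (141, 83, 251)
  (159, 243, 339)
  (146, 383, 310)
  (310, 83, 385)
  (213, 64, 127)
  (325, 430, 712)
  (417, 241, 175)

(83,141,251): 83+141 ≤ 251 → not valid
(159,243,339): 159+243 > 339 → valid
(146,310,383): 146+310 > 383 → valid
(83,310,385): 83+310 > 385 → valid
(64,127,213): 64+127 ≤ 213 → not valid
(325,430,712): 325+430 > 712 → valid
(175,241,417): 175+241 ≤ 417 → not valid
4 of the 7 triples form a triangle.

4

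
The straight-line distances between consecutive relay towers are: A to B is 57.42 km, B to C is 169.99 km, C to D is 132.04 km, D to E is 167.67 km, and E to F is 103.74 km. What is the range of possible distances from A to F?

0 ≤ AF ≤ 630.86 km

The maximum is all hops collinear in one direction: 57.42 + 169.99 + 132.04 + 167.67 + 103.74 = 630.86.
The longest hop is 169.99; the others sum to 460.87. Since 169.99 ≤ 460.87, the path can fold back on itself completely, so the minimum distance is 0.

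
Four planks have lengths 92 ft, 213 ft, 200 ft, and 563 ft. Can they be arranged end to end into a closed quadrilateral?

No

For a quadrilateral, each side must be shorter than the sum of the others.
Here the longest side is 563, but the remaining 3 sides sum to only 505.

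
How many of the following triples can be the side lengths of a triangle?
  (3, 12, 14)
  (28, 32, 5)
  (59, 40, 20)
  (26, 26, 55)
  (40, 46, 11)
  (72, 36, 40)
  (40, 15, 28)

6

(3,12,14): 3+12 > 14 → valid
(5,28,32): 5+28 > 32 → valid
(20,40,59): 20+40 > 59 → valid
(26,26,55): 26+26 ≤ 55 → not valid
(11,40,46): 11+40 > 46 → valid
(36,40,72): 36+40 > 72 → valid
(15,28,40): 15+28 > 40 → valid
6 of the 7 triples form a triangle.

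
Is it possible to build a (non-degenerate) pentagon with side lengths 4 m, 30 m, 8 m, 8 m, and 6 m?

No

For a pentagon, each side must be shorter than the sum of the others.
Here the longest side is 30, but the remaining 4 sides sum to only 26.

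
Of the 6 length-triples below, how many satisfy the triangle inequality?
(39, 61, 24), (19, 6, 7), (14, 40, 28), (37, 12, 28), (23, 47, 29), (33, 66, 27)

(24,39,61): 24+39 > 61 → valid
(6,7,19): 6+7 ≤ 19 → not valid
(14,28,40): 14+28 > 40 → valid
(12,28,37): 12+28 > 37 → valid
(23,29,47): 23+29 > 47 → valid
(27,33,66): 27+33 ≤ 66 → not valid
4 of the 6 triples form a triangle.

4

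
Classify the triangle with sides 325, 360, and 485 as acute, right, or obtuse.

right

Compare the square of the longest side to the sum of squares of the other two: 325² + 360² = 235225 = 485².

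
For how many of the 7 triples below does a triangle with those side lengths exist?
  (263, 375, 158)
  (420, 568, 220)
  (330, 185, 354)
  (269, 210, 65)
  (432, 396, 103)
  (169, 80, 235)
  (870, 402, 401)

(158,263,375): 158+263 > 375 → valid
(220,420,568): 220+420 > 568 → valid
(185,330,354): 185+330 > 354 → valid
(65,210,269): 65+210 > 269 → valid
(103,396,432): 103+396 > 432 → valid
(80,169,235): 80+169 > 235 → valid
(401,402,870): 401+402 ≤ 870 → not valid
6 of the 7 triples form a triangle.

6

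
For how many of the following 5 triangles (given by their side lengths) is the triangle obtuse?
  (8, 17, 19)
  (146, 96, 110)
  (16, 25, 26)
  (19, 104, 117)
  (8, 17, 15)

2

(8,17,19): 8²+17² = 353 < 361 = 19² → obtuse
(146,96,110): 96²+110² = 21316 = 146² → right
(16,25,26): 16²+25² = 881 > 676 = 26² → acute
(19,104,117): 19²+104² = 11177 < 13689 = 117² → obtuse
(8,17,15): 8²+15² = 289 = 17² → right
2 of the 5 are obtuse.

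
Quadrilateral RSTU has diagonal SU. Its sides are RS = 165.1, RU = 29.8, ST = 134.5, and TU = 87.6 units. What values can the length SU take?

135.3 < SU < 194.9

From triangle RSU: |165.1 − 29.8| < SU < 165.1 + 29.8, i.e. 135.3 < SU < 194.9.
From triangle TSU: 46.9 < SU < 222.1.
Both must hold, so SU lies in the intersection.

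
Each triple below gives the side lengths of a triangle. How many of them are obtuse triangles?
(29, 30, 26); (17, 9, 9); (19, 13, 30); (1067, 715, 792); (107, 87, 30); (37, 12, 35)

(29,30,26): 26²+29² = 1517 > 900 = 30² → acute
(17,9,9): 9²+9² = 162 < 289 = 17² → obtuse
(19,13,30): 13²+19² = 530 < 900 = 30² → obtuse
(1067,715,792): 715²+792² = 1138489 = 1067² → right
(107,87,30): 30²+87² = 8469 < 11449 = 107² → obtuse
(37,12,35): 12²+35² = 1369 = 37² → right
3 of the 6 are obtuse.

3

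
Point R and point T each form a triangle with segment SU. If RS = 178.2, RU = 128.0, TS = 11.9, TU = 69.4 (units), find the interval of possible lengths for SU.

From triangle RSU: |178.2 − 128.0| < SU < 178.2 + 128.0, i.e. 50.2 < SU < 306.2.
From triangle TSU: 57.5 < SU < 81.3.
Both must hold, so SU lies in the intersection.

57.5 < SU < 81.3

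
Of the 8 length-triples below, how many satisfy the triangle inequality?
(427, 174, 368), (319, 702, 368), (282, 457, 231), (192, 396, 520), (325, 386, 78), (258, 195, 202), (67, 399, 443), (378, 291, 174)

(174,368,427): 174+368 > 427 → valid
(319,368,702): 319+368 ≤ 702 → not valid
(231,282,457): 231+282 > 457 → valid
(192,396,520): 192+396 > 520 → valid
(78,325,386): 78+325 > 386 → valid
(195,202,258): 195+202 > 258 → valid
(67,399,443): 67+399 > 443 → valid
(174,291,378): 174+291 > 378 → valid
7 of the 8 triples form a triangle.

7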